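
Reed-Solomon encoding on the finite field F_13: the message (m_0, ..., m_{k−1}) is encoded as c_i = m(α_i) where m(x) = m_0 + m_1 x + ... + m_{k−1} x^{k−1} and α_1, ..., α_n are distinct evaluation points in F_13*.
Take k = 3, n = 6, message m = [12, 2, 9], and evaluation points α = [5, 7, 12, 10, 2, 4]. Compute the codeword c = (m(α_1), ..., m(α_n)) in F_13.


c = [0, 12, 6, 9, 0, 8]

Message polynomial: m(x) = 12 + 2·x + 9·x^2 (mod 13).
For each evaluation point α_i, compute m(α_i) mod 13:
  α_1 = 5: Horner steps 9 → 8 → 0, so m(5) = 0.
  α_2 = 7: Horner steps 9 → 0 → 12, so m(7) = 12.
  α_3 = 12: Horner steps 9 → 6 → 6, so m(12) = 6.
  α_4 = 10: Horner steps 9 → 1 → 9, so m(10) = 9.
  α_5 = 2: Horner steps 9 → 7 → 0, so m(2) = 0.
  α_6 = 4: Horner steps 9 → 12 → 8, so m(4) = 8.
Codeword c = [0, 12, 6, 9, 0, 8] ∈ F_13^6.


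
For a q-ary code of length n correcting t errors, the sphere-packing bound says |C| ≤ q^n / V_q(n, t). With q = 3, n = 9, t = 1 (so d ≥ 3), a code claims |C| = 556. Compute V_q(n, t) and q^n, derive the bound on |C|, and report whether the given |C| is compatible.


V_q(n, t) = 19, q^n = 19683, Hamming bound = 1035, |C| = 556 ≤ bound (satisfied).

Step 1: Compute V_q(n, t) = Σ_{j=0}^1 C(n, j) (q−1)^j.
  j = 0: C(9,0)·(2)^0 = 1·1 = 1.
  j = 1: C(9,1)·(2)^1 = 9·2 = 18.
  V_q(n, t) = 1 + 18 = 19.
Step 2: q^n = 3^9 = 19683.
Step 3: Hamming bound ⌊q^n / V_q(n,t)⌋ = ⌊19683/19⌋ = 1035.
Step 4: Compare |C| = 556 to 1035: satisfied.
The claimed |C| lies below the Hamming bound.


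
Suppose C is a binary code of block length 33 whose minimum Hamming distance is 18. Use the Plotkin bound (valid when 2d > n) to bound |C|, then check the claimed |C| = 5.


Plotkin bound M ≤ 12; given |C| = 5 ≤ bound (satisfied).

Check applicability: 2d = 36, n = 33.
2d − n = 3 > 0, so Plotkin applies.
Compute d/(2d−n) = 18/3 ≈ 6.0000.
⌊d/(2d−n)⌋ = 6.
Plotkin bound: M ≤ 2·6 = 12.
Given |C| = 5, check: satisfied.
This |C| is below the Plotkin bound.


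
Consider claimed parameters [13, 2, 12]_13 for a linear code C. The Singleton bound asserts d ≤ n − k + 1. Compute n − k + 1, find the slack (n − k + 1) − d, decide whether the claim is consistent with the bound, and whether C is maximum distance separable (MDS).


Singleton RHS = n − k + 1 = 12, slack = 0, bound satisfied, MDS.

Singleton bound: d ≤ n − k + 1.
Here n = 13, k = 2, so n − k + 1 = 12.
Given d = 12, check d ≤ 12: YES.
Slack = (n − k + 1) − d = 0.
The code is MDS (slack = 0).
Description: the claimed parameters are [13, 2, 12]_13; such a code would be MDS (meets Singleton bound).


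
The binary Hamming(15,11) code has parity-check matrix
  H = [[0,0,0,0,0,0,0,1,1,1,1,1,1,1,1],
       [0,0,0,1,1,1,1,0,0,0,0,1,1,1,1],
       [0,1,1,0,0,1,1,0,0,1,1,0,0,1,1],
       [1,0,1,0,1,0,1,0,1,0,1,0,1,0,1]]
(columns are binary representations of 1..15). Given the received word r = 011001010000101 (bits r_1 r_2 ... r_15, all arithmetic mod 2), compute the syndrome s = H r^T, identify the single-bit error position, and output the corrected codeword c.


s = (1, 1, 0, 1)^T, error position = 13, corrected codeword c = 011001010000001

Compute s = H r^T mod 2 one row at a time:
  s_1 = 1 + 0 + 0 + 0 + 0 + 1 + 0 + 1 = 3 ≡ 1 (mod 2).
  s_2 = 0 + 0 + 1 + 0 + 0 + 1 + 0 + 1 = 3 ≡ 1 (mod 2).
  s_3 = 1 + 1 + 1 + 0 + 0 + 0 + 0 + 1 = 4 ≡ 0 (mod 2).
  s_4 = 0 + 1 + 0 + 0 + 0 + 0 + 1 + 1 = 3 ≡ 1 (mod 2).
s = (1, 1, 0, 1)^T — this equals column 13 of H (binary 1101), so error is at position 13.
Correct: flip bit 13 of r = 011001010000101 to get c = 011001010000001.


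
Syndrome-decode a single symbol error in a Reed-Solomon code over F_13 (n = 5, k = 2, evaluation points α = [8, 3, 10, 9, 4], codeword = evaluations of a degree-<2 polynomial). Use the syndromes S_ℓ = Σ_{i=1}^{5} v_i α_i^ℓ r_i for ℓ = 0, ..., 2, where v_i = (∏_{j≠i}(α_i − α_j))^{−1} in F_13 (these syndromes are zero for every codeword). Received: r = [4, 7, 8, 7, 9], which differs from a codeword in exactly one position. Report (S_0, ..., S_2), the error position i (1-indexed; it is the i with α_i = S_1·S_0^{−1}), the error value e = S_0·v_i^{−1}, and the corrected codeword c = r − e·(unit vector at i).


S = (3, 1, 9), error at position 4, error magnitude e = 1, c = [4, 7, 8, 6, 9].

Step 1: column multipliers v_i = (∏_{j≠i}(α_i − α_j))^{−1} mod 13.
  i = 1 (α = 8): (8−3)(8−10)(8−9)(8−4) = 5·(−2)·(−1)·4 = 40 ≡ 1, so v_1 = 1^{−1} = 1 (mod 13).
  i = 2 (α = 3): (3−8)(3−10)(3−9)(3−4) = (−5)·(−7)·(−6)·(−1) = 210 ≡ 2, so v_2 = 2^{−1} = 7 (mod 13).
  i = 3 (α = 10): (10−8)(10−3)(10−9)(10−4) = 2·7·1·6 = 84 ≡ 6, so v_3 = 6^{−1} = 11 (mod 13).
  i = 4 (α = 9): (9−8)(9−3)(9−10)(9−4) = 1·6·(−1)·5 = −30 ≡ 9, so v_4 = 9^{−1} = 3 (mod 13).
  i = 5 (α = 4): (4−8)(4−3)(4−10)(4−9) = (−4)·1·(−6)·(−5) = −120 ≡ 10, so v_5 = 10^{−1} = 4 (mod 13).
  v = [1, 7, 11, 3, 4].
Step 2: syndromes of r = [4, 7, 8, 7, 9] (all sums mod 13).
  S_0 = Σ v_i r_i = 1·4 + 7·7 + 11·8 + 3·7 + 4·9 = 198 ≡ 3.
  S_1 = Σ v_i α_i r_i = 1·8·4 + 7·3·7 + 11·10·8 + 3·9·7 + 4·4·9 = 1392 ≡ 1.
  α_i^2 mod 13 = [12, 9, 9, 3, 3].
  S_2 = Σ v_i α_i^2 r_i = 1·12·4 + 7·9·7 + 11·9·8 + 3·3·7 + 4·3·9 = 1452 ≡ 9.
  S = (3, 1, 9) ≠ 0, so r is not a codeword (an error is present).
Step 3: locate the error. For a single error e at position i, S_ℓ = v_i·e·α_i^ℓ, so α_err = S_1/S_0.
  S_0^{−1} = 3^{−1} = 9 (mod 13), so α_err = 1·9 = 9 ≡ 9 = α_4. Error position i = 4.
  Consistency check: S_2/S_1 = 9·1 = 9 ≡ 9 = α_err ✓ (single-error assumption holds).
Step 4: error magnitude e = S_0/v_4 = S_0·∏_{j≠4}(α_4 − α_j) = 3·9 = 27 ≡ 1 (mod 13).
Step 5: correct position 4: c_4 = r_4 − e = 7 − 1 ≡ 6 (mod 13). Hence c = [4, 7, 8, 6, 9].
  Check: interpolating c through the α_i gives m(x) = 1 + 2·x (degree < 2) with m(α_i) = c_i for every i, so c is indeed a codeword.


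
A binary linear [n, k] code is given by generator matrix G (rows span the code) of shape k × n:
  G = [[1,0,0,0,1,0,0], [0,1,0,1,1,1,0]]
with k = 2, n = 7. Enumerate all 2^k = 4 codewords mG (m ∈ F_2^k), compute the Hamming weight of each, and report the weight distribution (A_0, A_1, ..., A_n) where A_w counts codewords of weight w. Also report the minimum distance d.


Weight distribution: A_0 = 1, A_2 = 1, A_4 = 2. Minimum distance d = 2.

Enumerate all 2^2 = 4 messages m ∈ F_2^2.
For each, compute codeword c = mG in F_2^7, then tally its weight.
  m = 00 → c = 0000000, weight = 0.
  m = 10 → c = 1000100, weight = 2.
  m = 01 → c = 0101110, weight = 4.
  m = 11 → c = 1101010, weight = 4.
Tally weights:
  weight 0: 1 codewords.
  weight 2: 1 codewords.
  weight 4: 2 codewords.
Minimum distance d = smallest w > 0 with A_w > 0 = 2.
Sanity: Σ A_w = 4 = 2^2 = 4 ✓.


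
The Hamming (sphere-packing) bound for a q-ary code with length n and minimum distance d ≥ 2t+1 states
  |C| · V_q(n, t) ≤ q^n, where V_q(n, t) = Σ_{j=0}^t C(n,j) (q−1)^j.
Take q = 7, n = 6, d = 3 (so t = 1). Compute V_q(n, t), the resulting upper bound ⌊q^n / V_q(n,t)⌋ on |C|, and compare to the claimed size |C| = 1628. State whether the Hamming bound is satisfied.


V_q(n, t) = 37, q^n = 117649, Hamming bound = 3179, |C| = 1628 ≤ bound (satisfied).

Step 1: Compute V_q(n, t) = Σ_{j=0}^1 C(n, j) (q−1)^j.
  j = 0: C(6,0)·(6)^0 = 1·1 = 1.
  j = 1: C(6,1)·(6)^1 = 6·6 = 36.
  V_q(n, t) = 1 + 36 = 37.
Step 2: q^n = 7^6 = 117649.
Step 3: Hamming bound ⌊q^n / V_q(n,t)⌋ = ⌊117649/37⌋ = 3179.
Step 4: Compare |C| = 1628 to 3179: satisfied.
The claimed |C| lies below the Hamming bound.


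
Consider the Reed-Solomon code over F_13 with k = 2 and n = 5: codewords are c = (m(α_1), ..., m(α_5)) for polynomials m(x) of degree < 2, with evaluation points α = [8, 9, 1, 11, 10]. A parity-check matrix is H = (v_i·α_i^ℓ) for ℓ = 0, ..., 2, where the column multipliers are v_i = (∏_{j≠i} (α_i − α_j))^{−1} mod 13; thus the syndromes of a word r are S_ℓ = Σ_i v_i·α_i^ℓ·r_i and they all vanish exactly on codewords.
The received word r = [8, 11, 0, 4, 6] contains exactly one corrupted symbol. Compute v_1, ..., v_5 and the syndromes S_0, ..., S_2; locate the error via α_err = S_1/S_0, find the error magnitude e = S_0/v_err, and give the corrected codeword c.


S = (12, 3, 4), error at position 5, error magnitude e = 5, c = [8, 11, 0, 4, 1].

Step 1: column multipliers v_i = (∏_{j≠i}(α_i − α_j))^{−1} mod 13.
  i = 1 (α = 8): (8−9)(8−1)(8−11)(8−10) = (−1)·7·(−3)·(−2) = −42 ≡ 10, so v_1 = 10^{−1} = 4 (mod 13).
  i = 2 (α = 9): (9−8)(9−1)(9−11)(9−10) = 1·8·(−2)·(−1) = 16 ≡ 3, so v_2 = 3^{−1} = 9 (mod 13).
  i = 3 (α = 1): (1−8)(1−9)(1−11)(1−10) = (−7)·(−8)·(−10)·(−9) = 5040 ≡ 9, so v_3 = 9^{−1} = 3 (mod 13).
  i = 4 (α = 11): (11−8)(11−9)(11−1)(11−10) = 3·2·10·1 = 60 ≡ 8, so v_4 = 8^{−1} = 5 (mod 13).
  i = 5 (α = 10): (10−8)(10−9)(10−1)(10−11) = 2·1·9·(−1) = −18 ≡ 8, so v_5 = 8^{−1} = 5 (mod 13).
  v = [4, 9, 3, 5, 5].
Step 2: syndromes of r = [8, 11, 0, 4, 6] (all sums mod 13).
  S_0 = Σ v_i r_i = 4·8 + 9·11 + 3·0 + 5·4 + 5·6 = 181 ≡ 12.
  S_1 = Σ v_i α_i r_i = 4·8·8 + 9·9·11 + 3·1·0 + 5·11·4 + 5·10·6 = 1667 ≡ 3.
  α_i^2 mod 13 = [12, 3, 1, 4, 9].
  S_2 = Σ v_i α_i^2 r_i = 4·12·8 + 9·3·11 + 3·1·0 + 5·4·4 + 5·9·6 = 1031 ≡ 4.
  S = (12, 3, 4) ≠ 0, so r is not a codeword (an error is present).
Step 3: locate the error. For a single error e at position i, S_ℓ = v_i·e·α_i^ℓ, so α_err = S_1/S_0.
  S_0^{−1} = 12^{−1} = 12 (mod 13), so α_err = 3·12 = 36 ≡ 10 = α_5. Error position i = 5.
  Consistency check: S_2/S_1 = 4·9 = 36 ≡ 10 = α_err ✓ (single-error assumption holds).
Step 4: error magnitude e = S_0/v_5 = S_0·∏_{j≠5}(α_5 − α_j) = 12·8 = 96 ≡ 5 (mod 13).
Step 5: correct position 5: c_5 = r_5 − e = 6 − 5 ≡ 1 (mod 13). Hence c = [8, 11, 0, 4, 1].
  Check: interpolating c through the α_i gives m(x) = 10 + 3·x (degree < 2) with m(α_i) = c_i for every i, so c is indeed a codeword.


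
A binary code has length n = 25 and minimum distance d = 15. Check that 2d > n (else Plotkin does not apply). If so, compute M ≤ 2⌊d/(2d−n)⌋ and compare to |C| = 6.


Plotkin bound M ≤ 6; given |C| = 6 ≤ bound (satisfied).

Check applicability: 2d = 30, n = 25.
2d − n = 5 > 0, so Plotkin applies.
Compute d/(2d−n) = 15/5 ≈ 3.0000.
⌊d/(2d−n)⌋ = 3.
Plotkin bound: M ≤ 2·3 = 6.
Given |C| = 6, check: satisfied.
This |C| is at the Plotkin bound.


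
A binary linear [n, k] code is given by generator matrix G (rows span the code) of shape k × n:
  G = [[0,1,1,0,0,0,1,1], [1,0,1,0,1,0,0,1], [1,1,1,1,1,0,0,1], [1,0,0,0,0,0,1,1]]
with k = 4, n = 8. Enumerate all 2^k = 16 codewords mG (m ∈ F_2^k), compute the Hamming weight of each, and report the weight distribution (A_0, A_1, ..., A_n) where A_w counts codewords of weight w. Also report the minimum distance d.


Weight distribution: A_0 = 1, A_2 = 1, A_3 = 6, A_4 = 5, A_5 = 2, A_6 = 1. Minimum distance d = 2.

Enumerate all 2^4 = 16 messages m ∈ F_2^4.
For each, compute codeword c = mG in F_2^8, then tally its weight.
  m = 0000 → c = 00000000, weight = 0.
  m = 1000 → c = 01100011, weight = 4.
  m = 0100 → c = 10101001, weight = 4.
  m = 1100 → c = 11001010, weight = 4.
  m = 0010 → c = 11111001, weight = 6.
  m = 1010 → c = 10011010, weight = 4.
  m = 0110 → c = 01010000, weight = 2.
  m = 1110 → c = 00110011, weight = 4.
  m = 0001 → c = 10000011, weight = 3.
  m = 1001 → c = 11100000, weight = 3.
  m = 0101 → c = 00101010, weight = 3.
  m = 1101 → c = 01001001, weight = 3.
  m = 0011 → c = 01111010, weight = 5.
  m = 1011 → c = 00011001, weight = 3.
  m = 0111 → c = 11010011, weight = 5.
  m = 1111 → c = 10110000, weight = 3.
Tally weights:
  weight 0: 1 codewords.
  weight 2: 1 codewords.
  weight 3: 6 codewords.
  weight 4: 5 codewords.
  weight 5: 2 codewords.
  weight 6: 1 codewords.
Minimum distance d = smallest w > 0 with A_w > 0 = 2.
Sanity: Σ A_w = 16 = 2^4 = 16 ✓.


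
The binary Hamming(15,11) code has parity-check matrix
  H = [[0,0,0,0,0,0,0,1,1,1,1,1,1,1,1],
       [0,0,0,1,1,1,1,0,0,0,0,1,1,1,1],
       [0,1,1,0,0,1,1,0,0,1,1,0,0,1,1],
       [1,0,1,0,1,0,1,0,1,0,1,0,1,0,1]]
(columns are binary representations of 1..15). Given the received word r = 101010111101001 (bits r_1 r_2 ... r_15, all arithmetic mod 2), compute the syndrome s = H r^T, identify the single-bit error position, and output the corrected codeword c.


s = (1, 0, 0, 0)^T, error position = 8, corrected codeword c = 101010101101001

Compute s = H r^T mod 2 one row at a time:
  s_1 = 1 + 1 + 1 + 0 + 1 + 0 + 0 + 1 = 5 ≡ 1 (mod 2).
  s_2 = 0 + 1 + 0 + 1 + 1 + 0 + 0 + 1 = 4 ≡ 0 (mod 2).
  s_3 = 0 + 1 + 0 + 1 + 1 + 0 + 0 + 1 = 4 ≡ 0 (mod 2).
  s_4 = 1 + 1 + 1 + 1 + 1 + 0 + 0 + 1 = 6 ≡ 0 (mod 2).
s = (1, 0, 0, 0)^T — this equals column 8 of H (binary 1000), so error is at position 8.
Correct: flip bit 8 of r = 101010111101001 to get c = 101010101101001.


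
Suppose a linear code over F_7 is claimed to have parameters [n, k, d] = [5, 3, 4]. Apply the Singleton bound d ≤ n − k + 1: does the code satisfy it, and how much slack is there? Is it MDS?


Singleton RHS = n − k + 1 = 3, slack = -1, bound violated (no such code; not MDS).

Singleton bound: d ≤ n − k + 1.
Here n = 5, k = 3, so n − k + 1 = 3.
Given d = 4, check d ≤ 3: NO.
Slack = (n − k + 1) − d = -1.
The slack is negative: d = 4 exceeds n − k + 1 = 3 by 1, so the Singleton bound is violated and no linear [5, 3, 4]_7 code can exist. In particular it is not MDS (MDS requires d = n − k + 1 exactly).
Description: the claimed parameters are [5, 3, 4]_7; such a code would be impossible (violates the Singleton bound).


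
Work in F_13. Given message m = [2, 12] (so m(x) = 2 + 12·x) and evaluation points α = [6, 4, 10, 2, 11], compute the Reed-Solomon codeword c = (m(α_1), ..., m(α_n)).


c = [9, 11, 5, 0, 4]

Message polynomial: m(x) = 2 + 12·x (mod 13).
For each evaluation point α_i, compute m(α_i) mod 13:
  α_1 = 6: Horner steps 12 → 9, so m(6) = 9.
  α_2 = 4: Horner steps 12 → 11, so m(4) = 11.
  α_3 = 10: Horner steps 12 → 5, so m(10) = 5.
  α_4 = 2: Horner steps 12 → 0, so m(2) = 0.
  α_5 = 11: Horner steps 12 → 4, so m(11) = 4.
Codeword c = [9, 11, 5, 0, 4] ∈ F_13^5.


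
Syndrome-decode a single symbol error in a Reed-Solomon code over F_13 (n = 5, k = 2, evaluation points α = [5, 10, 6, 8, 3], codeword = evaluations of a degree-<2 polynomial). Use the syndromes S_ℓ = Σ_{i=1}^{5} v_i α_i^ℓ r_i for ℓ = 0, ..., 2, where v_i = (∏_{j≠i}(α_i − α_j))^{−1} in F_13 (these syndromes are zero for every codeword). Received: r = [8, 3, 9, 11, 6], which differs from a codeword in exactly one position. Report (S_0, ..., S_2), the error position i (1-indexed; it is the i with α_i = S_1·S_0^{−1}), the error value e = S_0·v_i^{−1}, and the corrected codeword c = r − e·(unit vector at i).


S = (6, 8, 2), error at position 2, error magnitude e = 3, c = [8, 0, 9, 11, 6].

Step 1: column multipliers v_i = (∏_{j≠i}(α_i − α_j))^{−1} mod 13.
  i = 1 (α = 5): (5−10)(5−6)(5−8)(5−3) = (−5)·(−1)·(−3)·2 = −30 ≡ 9, so v_1 = 9^{−1} = 3 (mod 13).
  i = 2 (α = 10): (10−5)(10−6)(10−8)(10−3) = 5·4·2·7 = 280 ≡ 7, so v_2 = 7^{−1} = 2 (mod 13).
  i = 3 (α = 6): (6−5)(6−10)(6−8)(6−3) = 1·(−4)·(−2)·3 = 24 ≡ 11, so v_3 = 11^{−1} = 6 (mod 13).
  i = 4 (α = 8): (8−5)(8−10)(8−6)(8−3) = 3·(−2)·2·5 = −60 ≡ 5, so v_4 = 5^{−1} = 8 (mod 13).
  i = 5 (α = 3): (3−5)(3−10)(3−6)(3−8) = (−2)·(−7)·(−3)·(−5) = 210 ≡ 2, so v_5 = 2^{−1} = 7 (mod 13).
  v = [3, 2, 6, 8, 7].
Step 2: syndromes of r = [8, 3, 9, 11, 6] (all sums mod 13).
  S_0 = Σ v_i r_i = 3·8 + 2·3 + 6·9 + 8·11 + 7·6 = 214 ≡ 6.
  S_1 = Σ v_i α_i r_i = 3·5·8 + 2·10·3 + 6·6·9 + 8·8·11 + 7·3·6 = 1334 ≡ 8.
  α_i^2 mod 13 = [12, 9, 10, 12, 9].
  S_2 = Σ v_i α_i^2 r_i = 3·12·8 + 2·9·3 + 6·10·9 + 8·12·11 + 7·9·6 = 2316 ≡ 2.
  S = (6, 8, 2) ≠ 0, so r is not a codeword (an error is present).
Step 3: locate the error. For a single error e at position i, S_ℓ = v_i·e·α_i^ℓ, so α_err = S_1/S_0.
  S_0^{−1} = 6^{−1} = 11 (mod 13), so α_err = 8·11 = 88 ≡ 10 = α_2. Error position i = 2.
  Consistency check: S_2/S_1 = 2·5 = 10 ≡ 10 = α_err ✓ (single-error assumption holds).
Step 4: error magnitude e = S_0/v_2 = S_0·∏_{j≠2}(α_2 − α_j) = 6·7 = 42 ≡ 3 (mod 13).
Step 5: correct position 2: c_2 = r_2 − e = 3 − 3 ≡ 0 (mod 13). Hence c = [8, 0, 9, 11, 6].
  Check: interpolating c through the α_i gives m(x) = 3 + 1·x (degree < 2) with m(α_i) = c_i for every i, so c is indeed a codeword.


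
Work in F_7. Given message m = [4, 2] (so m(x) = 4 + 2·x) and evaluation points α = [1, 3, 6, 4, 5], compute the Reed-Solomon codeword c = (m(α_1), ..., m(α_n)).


c = [6, 3, 2, 5, 0]

Message polynomial: m(x) = 4 + 2·x (mod 7).
For each evaluation point α_i, compute m(α_i) mod 7:
  α_1 = 1: Horner steps 2 → 6, so m(1) = 6.
  α_2 = 3: Horner steps 2 → 3, so m(3) = 3.
  α_3 = 6: Horner steps 2 → 2, so m(6) = 2.
  α_4 = 4: Horner steps 2 → 5, so m(4) = 5.
  α_5 = 5: Horner steps 2 → 0, so m(5) = 0.
Codeword c = [6, 3, 2, 5, 0] ∈ F_7^5.


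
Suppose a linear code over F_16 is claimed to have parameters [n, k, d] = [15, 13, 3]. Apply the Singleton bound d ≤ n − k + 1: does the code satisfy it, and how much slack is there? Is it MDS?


Singleton RHS = n − k + 1 = 3, slack = 0, bound satisfied, MDS.

Singleton bound: d ≤ n − k + 1.
Here n = 15, k = 13, so n − k + 1 = 3.
Given d = 3, check d ≤ 3: YES.
Slack = (n − k + 1) − d = 0.
The code is MDS (slack = 0).
Description: the claimed parameters are [15, 13, 3]_16; such a code would be MDS (meets Singleton bound).


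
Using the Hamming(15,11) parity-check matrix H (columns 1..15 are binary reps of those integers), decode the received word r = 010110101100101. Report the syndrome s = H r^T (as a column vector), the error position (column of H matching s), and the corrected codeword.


s = (0, 1, 0, 1)^T, error position = 5, corrected codeword c = 010100101100101

Compute s = H r^T mod 2 one row at a time:
  s_1 = 0 + 1 + 1 + 0 + 0 + 1 + 0 + 1 = 4 ≡ 0 (mod 2).
  s_2 = 1 + 1 + 0 + 1 + 0 + 1 + 0 + 1 = 5 ≡ 1 (mod 2).
  s_3 = 1 + 0 + 0 + 1 + 1 + 0 + 0 + 1 = 4 ≡ 0 (mod 2).
  s_4 = 0 + 0 + 1 + 1 + 1 + 0 + 1 + 1 = 5 ≡ 1 (mod 2).
s = (0, 1, 0, 1)^T — this equals column 5 of H (binary 0101), so error is at position 5.
Correct: flip bit 5 of r = 010110101100101 to get c = 010100101100101.


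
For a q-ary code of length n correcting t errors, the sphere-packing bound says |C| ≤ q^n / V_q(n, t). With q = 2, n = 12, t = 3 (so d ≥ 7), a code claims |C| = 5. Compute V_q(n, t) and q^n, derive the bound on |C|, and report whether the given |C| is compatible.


V_q(n, t) = 299, q^n = 4096, Hamming bound = 13, |C| = 5 ≤ bound (satisfied).

Step 1: Compute V_q(n, t) = Σ_{j=0}^3 C(n, j) (q−1)^j.
  j = 0: C(12,0)·(1)^0 = 1·1 = 1.
  j = 1: C(12,1)·(1)^1 = 12·1 = 12.
  j = 2: C(12,2)·(1)^2 = 66·1 = 66.
  j = 3: C(12,3)·(1)^3 = 220·1 = 220.
  V_q(n, t) = 1 + 12 + 66 + 220 = 299.
Step 2: q^n = 2^12 = 4096.
Step 3: Hamming bound ⌊q^n / V_q(n,t)⌋ = ⌊4096/299⌋ = 13.
Step 4: Compare |C| = 5 to 13: satisfied.
The claimed |C| lies below the Hamming bound.


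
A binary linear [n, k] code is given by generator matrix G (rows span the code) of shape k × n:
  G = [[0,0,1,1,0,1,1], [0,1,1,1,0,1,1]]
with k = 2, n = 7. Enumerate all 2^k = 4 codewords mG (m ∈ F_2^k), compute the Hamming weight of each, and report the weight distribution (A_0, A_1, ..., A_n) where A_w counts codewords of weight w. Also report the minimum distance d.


Weight distribution: A_0 = 1, A_1 = 1, A_4 = 1, A_5 = 1. Minimum distance d = 1.

Enumerate all 2^2 = 4 messages m ∈ F_2^2.
For each, compute codeword c = mG in F_2^7, then tally its weight.
  m = 00 → c = 0000000, weight = 0.
  m = 10 → c = 0011011, weight = 4.
  m = 01 → c = 0111011, weight = 5.
  m = 11 → c = 0100000, weight = 1.
Tally weights:
  weight 0: 1 codewords.
  weight 1: 1 codewords.
  weight 4: 1 codewords.
  weight 5: 1 codewords.
Minimum distance d = smallest w > 0 with A_w > 0 = 1.
Sanity: Σ A_w = 4 = 2^2 = 4 ✓.


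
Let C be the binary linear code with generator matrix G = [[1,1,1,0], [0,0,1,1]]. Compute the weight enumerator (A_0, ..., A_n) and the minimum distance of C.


Weight distribution: A_0 = 1, A_2 = 1, A_3 = 2. Minimum distance d = 2.

Enumerate all 2^2 = 4 messages m ∈ F_2^2.
For each, compute codeword c = mG in F_2^4, then tally its weight.
  m = 00 → c = 0000, weight = 0.
  m = 10 → c = 1110, weight = 3.
  m = 01 → c = 0011, weight = 2.
  m = 11 → c = 1101, weight = 3.
Tally weights:
  weight 0: 1 codewords.
  weight 2: 1 codewords.
  weight 3: 2 codewords.
Minimum distance d = smallest w > 0 with A_w > 0 = 2.
Sanity: Σ A_w = 4 = 2^2 = 4 ✓.


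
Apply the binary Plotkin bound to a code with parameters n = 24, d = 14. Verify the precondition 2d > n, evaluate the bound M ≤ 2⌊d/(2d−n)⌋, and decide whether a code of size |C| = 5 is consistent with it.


Plotkin bound M ≤ 6; given |C| = 5 ≤ bound (satisfied).

Check applicability: 2d = 28, n = 24.
2d − n = 4 > 0, so Plotkin applies.
Compute d/(2d−n) = 14/4 ≈ 3.5000.
⌊d/(2d−n)⌋ = 3.
Plotkin bound: M ≤ 2·3 = 6.
Given |C| = 5, check: satisfied.
This |C| is below the Plotkin bound.


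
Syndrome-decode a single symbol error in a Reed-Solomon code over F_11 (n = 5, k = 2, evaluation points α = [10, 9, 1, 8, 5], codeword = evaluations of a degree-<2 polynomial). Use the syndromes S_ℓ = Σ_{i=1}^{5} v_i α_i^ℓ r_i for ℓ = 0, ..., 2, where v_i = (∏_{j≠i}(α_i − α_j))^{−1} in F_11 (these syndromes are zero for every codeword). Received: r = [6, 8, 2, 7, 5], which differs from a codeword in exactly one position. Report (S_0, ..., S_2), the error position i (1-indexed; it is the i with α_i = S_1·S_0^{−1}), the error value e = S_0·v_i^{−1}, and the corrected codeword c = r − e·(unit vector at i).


S = (7, 1, 8), error at position 4, error magnitude e = 8, c = [6, 8, 2, 10, 5].

Step 1: column multipliers v_i = (∏_{j≠i}(α_i − α_j))^{−1} mod 11.
  i = 1 (α = 10): (10−9)(10−1)(10−8)(10−5) = 1·9·2·5 = 90 ≡ 2, so v_1 = 2^{−1} = 6 (mod 11).
  i = 2 (α = 9): (9−10)(9−1)(9−8)(9−5) = (−1)·8·1·4 = −32 ≡ 1, so v_2 = 1^{−1} = 1 (mod 11).
  i = 3 (α = 1): (1−10)(1−9)(1−8)(1−5) = (−9)·(−8)·(−7)·(−4) = 2016 ≡ 3, so v_3 = 3^{−1} = 4 (mod 11).
  i = 4 (α = 8): (8−10)(8−9)(8−1)(8−5) = (−2)·(−1)·7·3 = 42 ≡ 9, so v_4 = 9^{−1} = 5 (mod 11).
  i = 5 (α = 5): (5−10)(5−9)(5−1)(5−8) = (−5)·(−4)·4·(−3) = −240 ≡ 2, so v_5 = 2^{−1} = 6 (mod 11).
  v = [6, 1, 4, 5, 6].
Step 2: syndromes of r = [6, 8, 2, 7, 5] (all sums mod 11).
  S_0 = Σ v_i r_i = 6·6 + 1·8 + 4·2 + 5·7 + 6·5 = 117 ≡ 7.
  S_1 = Σ v_i α_i r_i = 6·10·6 + 1·9·8 + 4·1·2 + 5·8·7 + 6·5·5 = 870 ≡ 1.
  α_i^2 mod 11 = [1, 4, 1, 9, 3].
  S_2 = Σ v_i α_i^2 r_i = 6·1·6 + 1·4·8 + 4·1·2 + 5·9·7 + 6·3·5 = 481 ≡ 8.
  S = (7, 1, 8) ≠ 0, so r is not a codeword (an error is present).
Step 3: locate the error. For a single error e at position i, S_ℓ = v_i·e·α_i^ℓ, so α_err = S_1/S_0.
  S_0^{−1} = 7^{−1} = 8 (mod 11), so α_err = 1·8 = 8 ≡ 8 = α_4. Error position i = 4.
  Consistency check: S_2/S_1 = 8·1 = 8 ≡ 8 = α_err ✓ (single-error assumption holds).
Step 4: error magnitude e = S_0/v_4 = S_0·∏_{j≠4}(α_4 − α_j) = 7·9 = 63 ≡ 8 (mod 11).
Step 5: correct position 4: c_4 = r_4 − e = 7 − 8 ≡ 10 (mod 11). Hence c = [6, 8, 2, 10, 5].
  Check: interpolating c through the α_i gives m(x) = 4 + 9·x (degree < 2) with m(α_i) = c_i for every i, so c is indeed a codeword.


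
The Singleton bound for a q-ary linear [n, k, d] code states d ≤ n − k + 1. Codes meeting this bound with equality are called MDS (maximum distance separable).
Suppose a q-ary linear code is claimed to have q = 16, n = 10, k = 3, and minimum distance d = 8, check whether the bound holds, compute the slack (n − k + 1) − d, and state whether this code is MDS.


Singleton RHS = n − k + 1 = 8, slack = 0, bound satisfied, MDS.

Singleton bound: d ≤ n − k + 1.
Here n = 10, k = 3, so n − k + 1 = 8.
Given d = 8, check d ≤ 8: YES.
Slack = (n − k + 1) − d = 0.
The code is MDS (slack = 0).
Description: the claimed parameters are [10, 3, 8]_16; such a code would be MDS (meets Singleton bound).


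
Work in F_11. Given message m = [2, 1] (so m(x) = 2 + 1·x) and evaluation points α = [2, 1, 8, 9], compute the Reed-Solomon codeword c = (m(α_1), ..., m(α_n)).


c = [4, 3, 10, 0]

Message polynomial: m(x) = 2 + 1·x (mod 11).
For each evaluation point α_i, compute m(α_i) mod 11:
  α_1 = 2: Horner steps 1 → 4, so m(2) = 4.
  α_2 = 1: Horner steps 1 → 3, so m(1) = 3.
  α_3 = 8: Horner steps 1 → 10, so m(8) = 10.
  α_4 = 9: Horner steps 1 → 0, so m(9) = 0.
Codeword c = [4, 3, 10, 0] ∈ F_11^4.


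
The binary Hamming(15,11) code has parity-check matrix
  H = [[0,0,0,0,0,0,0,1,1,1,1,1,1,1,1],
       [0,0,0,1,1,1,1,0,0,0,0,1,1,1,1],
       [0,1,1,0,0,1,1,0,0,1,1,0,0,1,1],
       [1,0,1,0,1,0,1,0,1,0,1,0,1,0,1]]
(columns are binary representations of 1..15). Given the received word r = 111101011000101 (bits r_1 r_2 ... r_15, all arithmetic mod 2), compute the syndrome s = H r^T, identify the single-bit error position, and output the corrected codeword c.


s = (0, 0, 0, 1)^T, error position = 1, corrected codeword c = 011101011000101

Compute s = H r^T mod 2 one row at a time:
  s_1 = 1 + 1 + 0 + 0 + 0 + 1 + 0 + 1 = 4 ≡ 0 (mod 2).
  s_2 = 1 + 0 + 1 + 0 + 0 + 1 + 0 + 1 = 4 ≡ 0 (mod 2).
  s_3 = 1 + 1 + 1 + 0 + 0 + 0 + 0 + 1 = 4 ≡ 0 (mod 2).
  s_4 = 1 + 1 + 0 + 0 + 1 + 0 + 1 + 1 = 5 ≡ 1 (mod 2).
s = (0, 0, 0, 1)^T — this equals column 1 of H (binary 0001), so error is at position 1.
Correct: flip bit 1 of r = 111101011000101 to get c = 011101011000101.


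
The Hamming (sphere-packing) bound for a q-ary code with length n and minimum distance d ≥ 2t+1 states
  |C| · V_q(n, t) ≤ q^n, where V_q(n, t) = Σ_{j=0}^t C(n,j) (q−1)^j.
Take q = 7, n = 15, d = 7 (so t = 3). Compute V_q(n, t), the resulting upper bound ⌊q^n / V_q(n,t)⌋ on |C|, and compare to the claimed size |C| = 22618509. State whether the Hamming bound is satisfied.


V_q(n, t) = 102151, q^n = 4747561509943, Hamming bound = 46475918, |C| = 22618509 ≤ bound (satisfied).

Step 1: Compute V_q(n, t) = Σ_{j=0}^3 C(n, j) (q−1)^j.
  j = 0: C(15,0)·(6)^0 = 1·1 = 1.
  j = 1: C(15,1)·(6)^1 = 15·6 = 90.
  j = 2: C(15,2)·(6)^2 = 105·36 = 3780.
  j = 3: C(15,3)·(6)^3 = 455·216 = 98280.
  V_q(n, t) = 1 + 90 + 3780 + 98280 = 102151.
Step 2: q^n = 7^15 = 4747561509943.
Step 3: Hamming bound ⌊q^n / V_q(n,t)⌋ = ⌊4747561509943/102151⌋ = 46475918.
Step 4: Compare |C| = 22618509 to 46475918: satisfied.
The claimed |C| lies below the Hamming bound.


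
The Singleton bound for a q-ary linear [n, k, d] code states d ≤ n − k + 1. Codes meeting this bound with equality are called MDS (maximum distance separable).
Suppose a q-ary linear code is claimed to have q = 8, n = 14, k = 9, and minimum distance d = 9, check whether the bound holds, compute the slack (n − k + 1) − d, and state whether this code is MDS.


Singleton RHS = n − k + 1 = 6, slack = -3, bound violated (no such code; not MDS).

Singleton bound: d ≤ n − k + 1.
Here n = 14, k = 9, so n − k + 1 = 6.
Given d = 9, check d ≤ 6: NO.
Slack = (n − k + 1) − d = -3.
The slack is negative: d = 9 exceeds n − k + 1 = 6 by 3, so the Singleton bound is violated and no linear [14, 9, 9]_8 code can exist. In particular it is not MDS (MDS requires d = n − k + 1 exactly).
Description: the claimed parameters are [14, 9, 9]_8; such a code would be impossible (violates the Singleton bound).


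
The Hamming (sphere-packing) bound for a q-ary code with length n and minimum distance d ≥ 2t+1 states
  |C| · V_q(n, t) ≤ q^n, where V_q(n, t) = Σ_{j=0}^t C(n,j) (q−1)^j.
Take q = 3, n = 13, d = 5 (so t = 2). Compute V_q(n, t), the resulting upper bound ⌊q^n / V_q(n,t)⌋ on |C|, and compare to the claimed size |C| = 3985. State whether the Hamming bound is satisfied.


V_q(n, t) = 339, q^n = 1594323, Hamming bound = 4703, |C| = 3985 ≤ bound (satisfied).

Step 1: Compute V_q(n, t) = Σ_{j=0}^2 C(n, j) (q−1)^j.
  j = 0: C(13,0)·(2)^0 = 1·1 = 1.
  j = 1: C(13,1)·(2)^1 = 13·2 = 26.
  j = 2: C(13,2)·(2)^2 = 78·4 = 312.
  V_q(n, t) = 1 + 26 + 312 = 339.
Step 2: q^n = 3^13 = 1594323.
Step 3: Hamming bound ⌊q^n / V_q(n,t)⌋ = ⌊1594323/339⌋ = 4703.
Step 4: Compare |C| = 3985 to 4703: satisfied.
The claimed |C| lies below the Hamming bound.


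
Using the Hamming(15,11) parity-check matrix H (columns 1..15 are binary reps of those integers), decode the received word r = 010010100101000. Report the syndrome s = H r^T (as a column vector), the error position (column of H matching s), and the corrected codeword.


s = (0, 1, 1, 0)^T, error position = 6, corrected codeword c = 010011100101000

Compute s = H r^T mod 2 one row at a time:
  s_1 = 0 + 0 + 1 + 0 + 1 + 0 + 0 + 0 = 2 ≡ 0 (mod 2).
  s_2 = 0 + 1 + 0 + 1 + 1 + 0 + 0 + 0 = 3 ≡ 1 (mod 2).
  s_3 = 1 + 0 + 0 + 1 + 1 + 0 + 0 + 0 = 3 ≡ 1 (mod 2).
  s_4 = 0 + 0 + 1 + 1 + 0 + 0 + 0 + 0 = 2 ≡ 0 (mod 2).
s = (0, 1, 1, 0)^T — this equals column 6 of H (binary 0110), so error is at position 6.
Correct: flip bit 6 of r = 010010100101000 to get c = 010011100101000.


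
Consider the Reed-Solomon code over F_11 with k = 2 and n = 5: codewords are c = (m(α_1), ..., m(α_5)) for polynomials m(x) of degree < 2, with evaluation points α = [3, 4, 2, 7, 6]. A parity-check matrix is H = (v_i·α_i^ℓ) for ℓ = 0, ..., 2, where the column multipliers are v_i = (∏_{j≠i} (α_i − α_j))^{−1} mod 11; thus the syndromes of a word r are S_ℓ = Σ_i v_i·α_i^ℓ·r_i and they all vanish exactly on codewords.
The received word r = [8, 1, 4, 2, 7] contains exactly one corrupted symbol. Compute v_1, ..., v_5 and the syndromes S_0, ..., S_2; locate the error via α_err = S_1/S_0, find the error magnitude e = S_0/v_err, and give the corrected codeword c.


S = (1, 6, 3), error at position 5, error magnitude e = 9, c = [8, 1, 4, 2, 9].

Step 1: column multipliers v_i = (∏_{j≠i}(α_i − α_j))^{−1} mod 11.
  i = 1 (α = 3): (3−4)(3−2)(3−7)(3−6) = (−1)·1·(−4)·(−3) = −12 ≡ 10, so v_1 = 10^{−1} = 10 (mod 11).
  i = 2 (α = 4): (4−3)(4−2)(4−7)(4−6) = 1·2·(−3)·(−2) = 12 ≡ 1, so v_2 = 1^{−1} = 1 (mod 11).
  i = 3 (α = 2): (2−3)(2−4)(2−7)(2−6) = (−1)·(−2)·(−5)·(−4) = 40 ≡ 7, so v_3 = 7^{−1} = 8 (mod 11).
  i = 4 (α = 7): (7−3)(7−4)(7−2)(7−6) = 4·3·5·1 = 60 ≡ 5, so v_4 = 5^{−1} = 9 (mod 11).
  i = 5 (α = 6): (6−3)(6−4)(6−2)(6−7) = 3·2·4·(−1) = −24 ≡ 9, so v_5 = 9^{−1} = 5 (mod 11).
  v = [10, 1, 8, 9, 5].
Step 2: syndromes of r = [8, 1, 4, 2, 7] (all sums mod 11).
  S_0 = Σ v_i r_i = 10·8 + 1·1 + 8·4 + 9·2 + 5·7 = 166 ≡ 1.
  S_1 = Σ v_i α_i r_i = 10·3·8 + 1·4·1 + 8·2·4 + 9·7·2 + 5·6·7 = 644 ≡ 6.
  α_i^2 mod 11 = [9, 5, 4, 5, 3].
  S_2 = Σ v_i α_i^2 r_i = 10·9·8 + 1·5·1 + 8·4·4 + 9·5·2 + 5·3·7 = 1048 ≡ 3.
  S = (1, 6, 3) ≠ 0, so r is not a codeword (an error is present).
Step 3: locate the error. For a single error e at position i, S_ℓ = v_i·e·α_i^ℓ, so α_err = S_1/S_0.
  S_0^{−1} = 1^{−1} = 1 (mod 11), so α_err = 6·1 = 6 ≡ 6 = α_5. Error position i = 5.
  Consistency check: S_2/S_1 = 3·2 = 6 ≡ 6 = α_err ✓ (single-error assumption holds).
Step 4: error magnitude e = S_0/v_5 = S_0·∏_{j≠5}(α_5 − α_j) = 1·9 = 9 ≡ 9 (mod 11).
Step 5: correct position 5: c_5 = r_5 − e = 7 − 9 ≡ 9 (mod 11). Hence c = [8, 1, 4, 2, 9].
  Check: interpolating c through the α_i gives m(x) = 7 + 4·x (degree < 2) with m(α_i) = c_i for every i, so c is indeed a codeword.


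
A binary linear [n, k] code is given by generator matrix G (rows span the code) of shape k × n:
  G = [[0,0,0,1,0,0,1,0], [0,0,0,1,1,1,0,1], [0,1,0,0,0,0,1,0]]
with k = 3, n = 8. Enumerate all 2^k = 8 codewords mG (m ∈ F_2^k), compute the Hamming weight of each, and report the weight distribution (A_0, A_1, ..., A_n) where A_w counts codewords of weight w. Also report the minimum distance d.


Weight distribution: A_0 = 1, A_2 = 3, A_4 = 3, A_6 = 1. Minimum distance d = 2.

Enumerate all 2^3 = 8 messages m ∈ F_2^3.
For each, compute codeword c = mG in F_2^8, then tally its weight.
  m = 000 → c = 00000000, weight = 0.
  m = 100 → c = 00010010, weight = 2.
  m = 010 → c = 00011101, weight = 4.
  m = 110 → c = 00001111, weight = 4.
  m = 001 → c = 01000010, weight = 2.
  m = 101 → c = 01010000, weight = 2.
  m = 011 → c = 01011111, weight = 6.
  m = 111 → c = 01001101, weight = 4.
Tally weights:
  weight 0: 1 codewords.
  weight 2: 3 codewords.
  weight 4: 3 codewords.
  weight 6: 1 codewords.
Minimum distance d = smallest w > 0 with A_w > 0 = 2.
Sanity: Σ A_w = 8 = 2^3 = 8 ✓.


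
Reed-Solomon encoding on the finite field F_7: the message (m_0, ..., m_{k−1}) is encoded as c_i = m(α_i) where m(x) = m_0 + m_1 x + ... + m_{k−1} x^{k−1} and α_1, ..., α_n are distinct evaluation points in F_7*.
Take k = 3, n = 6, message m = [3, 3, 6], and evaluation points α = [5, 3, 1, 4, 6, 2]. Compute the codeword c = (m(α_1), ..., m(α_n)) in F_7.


c = [0, 3, 5, 6, 6, 5]

Message polynomial: m(x) = 3 + 3·x + 6·x^2 (mod 7).
For each evaluation point α_i, compute m(α_i) mod 7:
  α_1 = 5: Horner steps 6 → 5 → 0, so m(5) = 0.
  α_2 = 3: Horner steps 6 → 0 → 3, so m(3) = 3.
  α_3 = 1: Horner steps 6 → 2 → 5, so m(1) = 5.
  α_4 = 4: Horner steps 6 → 6 → 6, so m(4) = 6.
  α_5 = 6: Horner steps 6 → 4 → 6, so m(6) = 6.
  α_6 = 2: Horner steps 6 → 1 → 5, so m(2) = 5.
Codeword c = [0, 3, 5, 6, 6, 5] ∈ F_7^6.


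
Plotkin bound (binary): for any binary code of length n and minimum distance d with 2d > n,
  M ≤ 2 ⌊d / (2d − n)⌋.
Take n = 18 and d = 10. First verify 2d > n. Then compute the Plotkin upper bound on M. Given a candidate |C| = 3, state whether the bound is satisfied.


Plotkin bound M ≤ 10; given |C| = 3 ≤ bound (satisfied).

Check applicability: 2d = 20, n = 18.
2d − n = 2 > 0, so Plotkin applies.
Compute d/(2d−n) = 10/2 ≈ 5.0000.
⌊d/(2d−n)⌋ = 5.
Plotkin bound: M ≤ 2·5 = 10.
Given |C| = 3, check: satisfied.
This |C| is below the Plotkin bound.


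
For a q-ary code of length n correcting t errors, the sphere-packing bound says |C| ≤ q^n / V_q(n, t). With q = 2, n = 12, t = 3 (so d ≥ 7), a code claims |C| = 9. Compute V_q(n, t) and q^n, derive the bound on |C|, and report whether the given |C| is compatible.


V_q(n, t) = 299, q^n = 4096, Hamming bound = 13, |C| = 9 ≤ bound (satisfied).

Step 1: Compute V_q(n, t) = Σ_{j=0}^3 C(n, j) (q−1)^j.
  j = 0: C(12,0)·(1)^0 = 1·1 = 1.
  j = 1: C(12,1)·(1)^1 = 12·1 = 12.
  j = 2: C(12,2)·(1)^2 = 66·1 = 66.
  j = 3: C(12,3)·(1)^3 = 220·1 = 220.
  V_q(n, t) = 1 + 12 + 66 + 220 = 299.
Step 2: q^n = 2^12 = 4096.
Step 3: Hamming bound ⌊q^n / V_q(n,t)⌋ = ⌊4096/299⌋ = 13.
Step 4: Compare |C| = 9 to 13: satisfied.
The claimed |C| lies below the Hamming bound.


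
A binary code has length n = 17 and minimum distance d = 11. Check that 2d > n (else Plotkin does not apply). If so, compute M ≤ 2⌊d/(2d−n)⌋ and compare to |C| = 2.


Plotkin bound M ≤ 4; given |C| = 2 ≤ bound (satisfied).

Check applicability: 2d = 22, n = 17.
2d − n = 5 > 0, so Plotkin applies.
Compute d/(2d−n) = 11/5 ≈ 2.2000.
⌊d/(2d−n)⌋ = 2.
Plotkin bound: M ≤ 2·2 = 4.
Given |C| = 2, check: satisfied.
This |C| is below the Plotkin bound.


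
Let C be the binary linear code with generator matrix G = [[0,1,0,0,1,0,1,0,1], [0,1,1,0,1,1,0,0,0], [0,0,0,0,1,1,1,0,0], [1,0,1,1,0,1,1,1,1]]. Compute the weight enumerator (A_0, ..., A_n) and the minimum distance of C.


Weight distribution: A_0 = 1, A_3 = 5, A_4 = 3, A_6 = 4, A_7 = 3. Minimum distance d = 3.

Enumerate all 2^4 = 16 messages m ∈ F_2^4.
For each, compute codeword c = mG in F_2^9, then tally its weight.
  m = 0000 → c = 000000000, weight = 0.
  m = 1000 → c = 010010101, weight = 4.
  m = 0100 → c = 011011000, weight = 4.
  m = 1100 → c = 001001101, weight = 4.
  m = 0010 → c = 000011100, weight = 3.
  m = 1010 → c = 010001001, weight = 3.
  m = 0110 → c = 011000100, weight = 3.
  m = 1110 → c = 001010001, weight = 3.
  m = 0001 → c = 101101111, weight = 7.
  m = 1001 → c = 111111010, weight = 7.
  m = 0101 → c = 110110111, weight = 7.
  m = 1101 → c = 100100010, weight = 3.
  m = 0011 → c = 101110011, weight = 6.
  m = 1011 → c = 111100110, weight = 6.
  m = 0111 → c = 110101011, weight = 6.
  m = 1111 → c = 100111110, weight = 6.
Tally weights:
  weight 0: 1 codewords.
  weight 3: 5 codewords.
  weight 4: 3 codewords.
  weight 6: 4 codewords.
  weight 7: 3 codewords.
Minimum distance d = smallest w > 0 with A_w > 0 = 3.
Sanity: Σ A_w = 16 = 2^4 = 16 ✓.


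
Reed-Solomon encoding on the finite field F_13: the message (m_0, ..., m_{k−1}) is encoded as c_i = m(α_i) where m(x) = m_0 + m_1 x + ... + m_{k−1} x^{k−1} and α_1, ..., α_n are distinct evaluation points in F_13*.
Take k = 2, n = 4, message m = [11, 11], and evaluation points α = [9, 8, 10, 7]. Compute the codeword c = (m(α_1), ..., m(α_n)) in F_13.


c = [6, 8, 4, 10]

Message polynomial: m(x) = 11 + 11·x (mod 13).
For each evaluation point α_i, compute m(α_i) mod 13:
  α_1 = 9: Horner steps 11 → 6, so m(9) = 6.
  α_2 = 8: Horner steps 11 → 8, so m(8) = 8.
  α_3 = 10: Horner steps 11 → 4, so m(10) = 4.
  α_4 = 7: Horner steps 11 → 10, so m(7) = 10.
Codeword c = [6, 8, 4, 10] ∈ F_13^4.


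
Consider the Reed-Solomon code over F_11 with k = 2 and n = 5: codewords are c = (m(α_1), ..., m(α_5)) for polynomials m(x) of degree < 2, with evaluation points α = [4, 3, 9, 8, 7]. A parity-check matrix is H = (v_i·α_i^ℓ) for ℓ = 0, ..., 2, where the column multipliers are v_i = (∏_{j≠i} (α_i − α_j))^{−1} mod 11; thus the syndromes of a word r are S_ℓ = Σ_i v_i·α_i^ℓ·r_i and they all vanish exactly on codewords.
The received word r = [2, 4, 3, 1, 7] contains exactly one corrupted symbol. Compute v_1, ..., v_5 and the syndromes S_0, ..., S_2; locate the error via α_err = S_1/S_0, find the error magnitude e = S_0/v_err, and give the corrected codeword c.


S = (9, 6, 4), error at position 4, error magnitude e = 7, c = [2, 4, 3, 5, 7].

Step 1: column multipliers v_i = (∏_{j≠i}(α_i − α_j))^{−1} mod 11.
  i = 1 (α = 4): (4−3)(4−9)(4−8)(4−7) = 1·(−5)·(−4)·(−3) = −60 ≡ 6, so v_1 = 6^{−1} = 2 (mod 11).
  i = 2 (α = 3): (3−4)(3−9)(3−8)(3−7) = (−1)·(−6)·(−5)·(−4) = 120 ≡ 10, so v_2 = 10^{−1} = 10 (mod 11).
  i = 3 (α = 9): (9−4)(9−3)(9−8)(9−7) = 5·6·1·2 = 60 ≡ 5, so v_3 = 5^{−1} = 9 (mod 11).
  i = 4 (α = 8): (8−4)(8−3)(8−9)(8−7) = 4·5·(−1)·1 = −20 ≡ 2, so v_4 = 2^{−1} = 6 (mod 11).
  i = 5 (α = 7): (7−4)(7−3)(7−9)(7−8) = 3·4·(−2)·(−1) = 24 ≡ 2, so v_5 = 2^{−1} = 6 (mod 11).
  v = [2, 10, 9, 6, 6].
Step 2: syndromes of r = [2, 4, 3, 1, 7] (all sums mod 11).
  S_0 = Σ v_i r_i = 2·2 + 10·4 + 9·3 + 6·1 + 6·7 = 119 ≡ 9.
  S_1 = Σ v_i α_i r_i = 2·4·2 + 10·3·4 + 9·9·3 + 6·8·1 + 6·7·7 = 721 ≡ 6.
  α_i^2 mod 11 = [5, 9, 4, 9, 5].
  S_2 = Σ v_i α_i^2 r_i = 2·5·2 + 10·9·4 + 9·4·3 + 6·9·1 + 6·5·7 = 752 ≡ 4.
  S = (9, 6, 4) ≠ 0, so r is not a codeword (an error is present).
Step 3: locate the error. For a single error e at position i, S_ℓ = v_i·e·α_i^ℓ, so α_err = S_1/S_0.
  S_0^{−1} = 9^{−1} = 5 (mod 11), so α_err = 6·5 = 30 ≡ 8 = α_4. Error position i = 4.
  Consistency check: S_2/S_1 = 4·2 = 8 ≡ 8 = α_err ✓ (single-error assumption holds).
Step 4: error magnitude e = S_0/v_4 = S_0·∏_{j≠4}(α_4 − α_j) = 9·2 = 18 ≡ 7 (mod 11).
Step 5: correct position 4: c_4 = r_4 − e = 1 − 7 ≡ 5 (mod 11). Hence c = [2, 4, 3, 5, 7].
  Check: interpolating c through the α_i gives m(x) = 10 + 9·x (degree < 2) with m(α_i) = c_i for every i, so c is indeed a codeword.
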